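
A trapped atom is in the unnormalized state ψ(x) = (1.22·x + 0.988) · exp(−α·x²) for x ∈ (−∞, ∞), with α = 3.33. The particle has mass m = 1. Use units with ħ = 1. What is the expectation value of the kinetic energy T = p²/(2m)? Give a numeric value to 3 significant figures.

2.01

T = −(ħ²/2m) d²/dx², so ⟨T⟩ = −(ħ²/2m) ∫ ψ*·ψ'' dx / ∫|ψ|² dx; with m = 1.
Expand each integrand as polynomial × e^(−2αx²) and use ∫x^(2j)·e^(−2αx²) dx = (2j−1)!!/(4α)^j · √(π/(2α)), odd powers → 0; here √(π/(2α)) = 0.68681. Differentiate with the product rule, d/dx e^(−αx²) = −2αx·e^(−αx²).
State is unnormalized: ∫|ψ|² dx = 0.74717, and ∫ψ*·(−ħ²/2m · ψ'') dx = 1.4996, so ⟨T⟩ = 1.4996 / 0.74717.
⟨T⟩ = 2.0070.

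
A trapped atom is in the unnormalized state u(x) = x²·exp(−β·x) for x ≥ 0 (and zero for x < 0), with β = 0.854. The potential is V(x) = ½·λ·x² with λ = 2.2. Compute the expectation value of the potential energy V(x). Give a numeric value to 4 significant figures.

⟨V⟩ = ∫ V(x)·|u|² dx / ∫|u|² dx.
Every integrand reduces to terms xʲ·e^(−2βx) on [0, ∞); use ∫₀^∞ xʲ·e^(−2βx) dx = j!/(2β)^(j+1).
State is unnormalized: ∫|u|² dx = 1.6511, and ∫u*·V(x)·u dx = 18.677, so ⟨V⟩ = 18.677 / 1.6511.
⟨V⟩ = 11.312.

11.31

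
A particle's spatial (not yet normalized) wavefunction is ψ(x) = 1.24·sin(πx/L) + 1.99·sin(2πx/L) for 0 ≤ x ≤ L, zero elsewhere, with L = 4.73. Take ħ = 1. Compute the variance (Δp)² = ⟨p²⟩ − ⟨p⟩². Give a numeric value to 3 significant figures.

1.39

Compute ⟨p⟩ and ⟨p²⟩ separately; (Δp)² = ⟨p²⟩ − ⟨p⟩².
d²/dx² sin(jπx/L) = −(jπ/L)²·sin(jπx/L); on 0 ≤ x ≤ L, ∫sin²(jπx/L) dx = L/2 and ∫sin(jπx/L)·sin(lπx/L) dx = 0 for j ≠ l, so only diagonal terms survive in ∫|ψ|² and ∫ψ·ψ″; ∫ψ·ψ′ dx = [ψ²/2] between the walls = 0.
Normalization: ∫|ψ|² dx = 13.002.
⟨p⟩ = 0.0000 and ⟨p²⟩ = 1.3944.
(Δp)² = 1.3944 − (0.0000)² = 1.3944.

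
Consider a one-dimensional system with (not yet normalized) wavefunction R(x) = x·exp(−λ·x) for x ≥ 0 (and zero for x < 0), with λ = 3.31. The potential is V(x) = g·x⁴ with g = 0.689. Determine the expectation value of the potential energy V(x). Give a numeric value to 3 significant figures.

0.129

⟨V⟩ = ∫ V(x)·|R|² dx / ∫|R|² dx.
Every integrand reduces to terms xʲ·e^(−2λx) on [0, ∞); use ∫₀^∞ xʲ·e^(−2λx) dx = j!/(2λ)^(j+1).
State is unnormalized: ∫|R|² dx = 0.0068938, and ∫R*·V(x)·R dx = 0.00089032, so ⟨V⟩ = 0.00089032 / 0.0068938.
⟨V⟩ = 0.12915.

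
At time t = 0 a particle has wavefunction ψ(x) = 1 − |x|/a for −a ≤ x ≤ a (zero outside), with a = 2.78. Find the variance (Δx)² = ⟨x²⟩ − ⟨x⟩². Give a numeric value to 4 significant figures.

Compute ⟨x⟩ and ⟨x²⟩ separately, then (Δx)² = ⟨x²⟩ − ⟨x⟩².
ψ is even, so ∫ over [−a, a] = 2∫₀ᵃ with ψ = 1 − x/a there: ∫₀ᵃ (1 − x/a)² dx = a/3, ∫₀ᵃ x²(1 − x/a)² dx = a³/30, ∫₀ᵃ x⁴(1 − x/a)² dx = a⁵/105.
Normalization: ∫|ψ|² dx = 1.8533.
⟨x⟩ = 0.0000 and ⟨x²⟩ = 0.77284.
(Δx)² = 0.77284 − (0.0000)² = 0.77284.

0.7728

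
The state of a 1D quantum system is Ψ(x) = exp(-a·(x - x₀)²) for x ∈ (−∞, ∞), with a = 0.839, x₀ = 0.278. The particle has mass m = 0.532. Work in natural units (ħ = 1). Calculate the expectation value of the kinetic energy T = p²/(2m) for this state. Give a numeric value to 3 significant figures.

T = −(ħ²/2m) d²/dx², so ⟨T⟩ = −(ħ²/2m) ∫ Ψ*·Ψ'' dx / ∫|Ψ|² dx; with m = 0.532.
Gaussian moments (u = x − x₀): ∫u^(2j)·e^(−2au²) du = (2j−1)!!/(4a)^j · √(π/(2a)), odd powers integrate to 0; here √(π/(2a)) = 1.3683. Derivatives: d/dx e^(−au²) = −2au·e^(−au²), d²/dx² e^(−au²) = (4a²u² − 2a)·e^(−au²).
State is unnormalized: ∫|Ψ|² dx = 1.3683, and ∫Ψ*·(−ħ²/2m · Ψ'') dx = 1.0789, so ⟨T⟩ = 1.0789 / 1.3683.
⟨T⟩ = 0.78853.

0.789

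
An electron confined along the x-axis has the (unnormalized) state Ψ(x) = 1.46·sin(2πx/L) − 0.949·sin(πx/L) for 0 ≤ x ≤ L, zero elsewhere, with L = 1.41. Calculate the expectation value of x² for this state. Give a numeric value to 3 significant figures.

⟨x²⟩ = ∫ x²·|Ψ|² dx / ∫|Ψ|² dx (integrals over the domain).
On 0 ≤ x ≤ L (j ≠ l): ∫sin²(jπx/L) dx = L/2, ∫sin(jπx/L)·sin(lπx/L) dx = 0; diagonal moments ∫x·sin²(jπx/L) dx = L²/4, ∫x²·sin²(jπx/L) dx = L³·(1/6 − 1/(4j²π²)); cross terms ∫x·sin(jπx/L)·sin(lπx/L) dx = 0 for j + l even and −4jlL²/(π²(j² − l²)²) for j + l odd, ∫x²·sin(jπx/L)·sin(lπx/L) dx = (−1)^(j+l)·4jlL³/(π²(j² − l²)²); higher powers the same way via product-to-sum and parts.
State is unnormalized: ∫|Ψ|² dx = 2.1377, and ∫Ψ*·x²·Ψ dx = 2.0145, so ⟨x²⟩ = 2.0145 / 2.1377.
⟨x²⟩ = 0.94236.

0.942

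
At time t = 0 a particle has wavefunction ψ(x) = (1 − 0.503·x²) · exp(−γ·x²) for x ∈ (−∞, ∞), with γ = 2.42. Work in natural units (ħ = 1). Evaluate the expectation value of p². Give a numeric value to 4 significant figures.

3.005

p² ψ = −ħ² d²ψ/dx²; ⟨p²⟩ = −ħ² ∫ ψ*·ψ'' dx / ∫|ψ|² dx.
Expand each integrand as polynomial × e^(−2γx²) and use ∫x^(2j)·e^(−2γx²) dx = (2j−1)!!/(4γ)^j · √(π/(2γ)), odd powers → 0; here √(π/(2γ)) = 0.80566. Differentiate with the product rule, d/dx e^(−γx²) = −2γx·e^(−γx²).
State is unnormalized: ∫|ψ|² dx = 0.72846, and ∫ψ*·(−ħ² ψ'') dx = 2.1892, so ⟨p²⟩ = 2.1892 / 0.72846.
⟨p²⟩ = 3.0052.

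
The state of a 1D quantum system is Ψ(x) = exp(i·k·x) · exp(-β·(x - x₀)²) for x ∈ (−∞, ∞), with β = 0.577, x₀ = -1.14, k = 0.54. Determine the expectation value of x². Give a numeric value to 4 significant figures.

1.733

⟨x²⟩ = ∫ x²·|Ψ|² dx / ∫|Ψ|² dx (integrals over the domain).
Gaussian moments (u = x − x₀): ∫u^(2j)·e^(−2βu²) du = (2j−1)!!/(4β)^j · √(π/(2β)), odd powers integrate to 0; here √(π/(2β)) = 1.6500.
State is unnormalized: ∫|Ψ|² dx = 1.6500, and ∫Ψ*·x²·Ψ dx = 2.8592, so ⟨x²⟩ = 2.8592 / 1.6500.
⟨x²⟩ = 1.7329.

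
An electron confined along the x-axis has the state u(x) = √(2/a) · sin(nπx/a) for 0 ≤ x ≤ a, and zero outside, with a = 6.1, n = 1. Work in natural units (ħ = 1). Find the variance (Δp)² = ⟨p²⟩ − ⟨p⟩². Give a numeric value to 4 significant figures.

0.2652

Compute ⟨p⟩ and ⟨p²⟩ separately; (Δp)² = ⟨p²⟩ − ⟨p⟩².
d/dx sin(nπx/a) = (nπ/a)·cos(nπx/a) and d²/dx² sin(nπx/a) = −(nπ/a)²·sin(nπx/a); on 0 ≤ x ≤ a, ∫sin²(nπx/a) dx = a/2 and ∫sin(nπx/a)·cos(nπx/a) dx = 0.
⟨p⟩ = 0.0000 and ⟨p²⟩ = 0.26524.
(Δp)² = 0.26524 − (0.0000)² = 0.26524.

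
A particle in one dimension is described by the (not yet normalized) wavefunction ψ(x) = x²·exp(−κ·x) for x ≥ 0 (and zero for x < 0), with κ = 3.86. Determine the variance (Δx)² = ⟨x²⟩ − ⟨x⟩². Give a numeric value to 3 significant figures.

0.0839

Compute ⟨x⟩ and ⟨x²⟩ separately, then (Δx)² = ⟨x²⟩ − ⟨x⟩².
Every integrand reduces to terms xʲ·e^(−2κx) on [0, ∞); use ∫₀^∞ xʲ·e^(−2κx) dx = j!/(2κ)^(j+1).
Normalization: ∫|ψ|² dx = 0.00087524.
⟨x⟩ = 0.64767 and ⟨x²⟩ = 0.50337.
(Δx)² = 0.50337 − (0.64767)² = 0.083895.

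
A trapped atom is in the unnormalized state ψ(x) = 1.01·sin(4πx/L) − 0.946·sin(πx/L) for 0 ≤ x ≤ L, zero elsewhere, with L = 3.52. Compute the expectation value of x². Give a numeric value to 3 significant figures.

3.99

⟨x²⟩ = ∫ x²·|ψ|² dx / ∫|ψ|² dx (integrals over the domain).
On 0 ≤ x ≤ L (j ≠ l): ∫sin²(jπx/L) dx = L/2, ∫sin(jπx/L)·sin(lπx/L) dx = 0; diagonal moments ∫x·sin²(jπx/L) dx = L²/4, ∫x²·sin²(jπx/L) dx = L³·(1/6 − 1/(4j²π²)); cross terms ∫x·sin(jπx/L)·sin(lπx/L) dx = 0 for j + l even and −4jlL²/(π²(j² − l²)²) for j + l odd, ∫x²·sin(jπx/L)·sin(lπx/L) dx = (−1)^(j+l)·4jlL³/(π²(j² − l²)²); higher powers the same way via product-to-sum and parts.
State is unnormalized: ∫|ψ|² dx = 3.3704, and ∫ψ*·x²·ψ dx = 13.462, so ⟨x²⟩ = 13.462 / 3.3704.
⟨x²⟩ = 3.9941.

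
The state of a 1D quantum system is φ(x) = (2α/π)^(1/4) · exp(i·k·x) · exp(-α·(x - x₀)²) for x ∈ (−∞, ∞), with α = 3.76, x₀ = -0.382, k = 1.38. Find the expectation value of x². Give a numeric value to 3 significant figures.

0.212

⟨x²⟩ = ∫ x²·|φ|² dx (integrals over the domain).
Gaussian moments (u = x − x₀): ∫u^(2j)·e^(−2αu²) du = (2j−1)!!/(4α)^j · √(π/(2α)), odd powers integrate to 0; here √(π/(2α)) = 0.64635.
⟨x²⟩ = 0.21241.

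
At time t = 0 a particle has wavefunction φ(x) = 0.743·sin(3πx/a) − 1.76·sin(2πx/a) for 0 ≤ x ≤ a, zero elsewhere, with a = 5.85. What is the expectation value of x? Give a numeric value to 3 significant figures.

3.74

⟨x⟩ = ∫ x·|φ|² dx / ∫|φ|² dx (integrals over the domain).
On 0 ≤ x ≤ a (j ≠ l): ∫sin²(jπx/a) dx = a/2, ∫sin(jπx/a)·sin(lπx/a) dx = 0; diagonal moments ∫x·sin²(jπx/a) dx = a²/4, ∫x²·sin²(jπx/a) dx = a³·(1/6 − 1/(4j²π²)); cross terms ∫x·sin(jπx/a)·sin(lπx/a) dx = 0 for j + l even and −4jla²/(π²(j² − l²)²) for j + l odd, ∫x²·sin(jπx/a)·sin(lπx/a) dx = (−1)^(j+l)·4jla³/(π²(j² − l²)²); higher powers the same way via product-to-sum and parts.
State is unnormalized: ∫|φ|² dx = 10.675, and ∫φ*·x·φ dx = 39.931, so ⟨x⟩ = 39.931 / 10.675.
⟨x⟩ = 3.7405.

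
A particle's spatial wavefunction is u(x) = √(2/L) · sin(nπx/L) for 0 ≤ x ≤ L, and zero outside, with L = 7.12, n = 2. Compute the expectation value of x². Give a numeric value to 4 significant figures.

⟨x²⟩ = ∫ x²·|u|² dx (integrals over the domain).
With sin²θ = (1 − cos2θ)/2 on 0 ≤ x ≤ L: ∫sin²(nπx/L) dx = L/2, ∫x·sin²(nπx/L) dx = L²/4, ∫x²·sin²(nπx/L) dx = L³·(1/6 − 1/(4n²π²)); higher powers xᵏ the same way, integrating xᵏ·cos(2nπx/L) by parts.
⟨x²⟩ = 16.256.

16.26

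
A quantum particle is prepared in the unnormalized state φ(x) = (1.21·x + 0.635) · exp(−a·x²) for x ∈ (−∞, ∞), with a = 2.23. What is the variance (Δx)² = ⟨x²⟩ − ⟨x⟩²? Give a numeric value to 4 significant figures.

Compute ⟨x⟩ and ⟨x²⟩ separately, then (Δx)² = ⟨x²⟩ − ⟨x⟩².
Expand each integrand as polynomial × e^(−2ax²) and use ∫x^(2j)·e^(−2ax²) dx = (2j−1)!!/(4a)^j · √(π/(2a)), odd powers → 0; here √(π/(2a)) = 0.83928.
Normalization: ∫|φ|² dx = 0.47618.
⟨x⟩ = 0.30364 and ⟨x²⟩ = 0.17697.
(Δx)² = 0.17697 − (0.30364)² = 0.084773.

0.08477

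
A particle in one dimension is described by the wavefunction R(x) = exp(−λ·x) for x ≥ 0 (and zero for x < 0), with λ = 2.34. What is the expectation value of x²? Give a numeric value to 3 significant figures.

0.0913

⟨x²⟩ = ∫ x²·|R|² dx / ∫|R|² dx (integrals over the domain).
Every integrand reduces to terms xʲ·e^(−2λx) on [0, ∞); use ∫₀^∞ xʲ·e^(−2λx) dx = j!/(2λ)^(j+1).
State is unnormalized: ∫|R|² dx = 0.21368, and ∫R*·x²·R dx = 0.019512, so ⟨x²⟩ = 0.019512 / 0.21368.
⟨x²⟩ = 0.091314.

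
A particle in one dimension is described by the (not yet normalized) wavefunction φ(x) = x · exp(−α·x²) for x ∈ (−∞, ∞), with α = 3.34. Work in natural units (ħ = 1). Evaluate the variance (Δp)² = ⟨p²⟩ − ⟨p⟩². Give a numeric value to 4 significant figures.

Compute ⟨p⟩ and ⟨p²⟩ separately; (Δp)² = ⟨p²⟩ − ⟨p⟩².
Expand each integrand as polynomial × e^(−2αx²) and use ∫x^(2j)·e^(−2αx²) dx = (2j−1)!!/(4α)^j · √(π/(2α)), odd powers → 0; here √(π/(2α)) = 0.68578. Differentiate with the product rule, d/dx e^(−αx²) = −2αx·e^(−αx²).
Normalization: ∫|φ|² dx = 0.051331.
⟨p⟩ = 0.0000 and ⟨p²⟩ = 10.020.
(Δp)² = 10.020 − (0.0000)² = 10.020.

10.02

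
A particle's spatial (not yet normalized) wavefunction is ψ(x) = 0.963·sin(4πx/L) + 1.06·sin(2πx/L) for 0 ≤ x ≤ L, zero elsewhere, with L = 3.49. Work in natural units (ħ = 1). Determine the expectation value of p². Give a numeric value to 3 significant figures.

7.64

p² ψ = −ħ² d²ψ/dx²; ⟨p²⟩ = −ħ² ∫ ψ*·ψ'' dx / ∫|ψ|² dx.
d²/dx² sin(jπx/L) = −(jπ/L)²·sin(jπx/L); on 0 ≤ x ≤ L, ∫sin²(jπx/L) dx = L/2 and ∫sin(jπx/L)·sin(lπx/L) dx = 0 for j ≠ l, so only diagonal terms survive in ∫|ψ|² and ∫ψ·ψ″; ∫ψ·ψ′ dx = [ψ²/2] between the walls = 0.
State is unnormalized: ∫|ψ|² dx = 3.5789, and ∫ψ*·(−ħ² ψ'') dx = 27.336, so ⟨p²⟩ = 27.336 / 3.5789.
⟨p²⟩ = 7.6379.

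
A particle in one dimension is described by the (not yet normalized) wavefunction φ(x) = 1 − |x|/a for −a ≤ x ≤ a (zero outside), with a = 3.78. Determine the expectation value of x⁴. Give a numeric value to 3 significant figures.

⟨x⁴⟩ = ∫ x⁴·|φ|² dx / ∫|φ|² dx (integrals over the domain).
φ is even, so ∫ over [−a, a] = 2∫₀ᵃ with φ = 1 − x/a there: ∫₀ᵃ (1 − x/a)² dx = a/3, ∫₀ᵃ x²(1 − x/a)² dx = a³/30, ∫₀ᵃ x⁴(1 − x/a)² dx = a⁵/105.
State is unnormalized: ∫|φ|² dx = 2.5200, and ∫φ*·x⁴·φ dx = 14.699, so ⟨x⁴⟩ = 14.699 / 2.5200.
⟨x⁴⟩ = 5.8331.

5.83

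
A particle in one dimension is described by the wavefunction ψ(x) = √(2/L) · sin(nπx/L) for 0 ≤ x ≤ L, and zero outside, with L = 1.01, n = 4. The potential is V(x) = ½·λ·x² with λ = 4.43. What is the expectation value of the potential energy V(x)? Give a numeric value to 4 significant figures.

0.7460

⟨V⟩ = ∫ V(x)·|ψ|² dx.
With sin²θ = (1 − cos2θ)/2 on 0 ≤ x ≤ L: ∫sin²(nπx/L) dx = L/2, ∫x·sin²(nπx/L) dx = L²/4, ∫x²·sin²(nπx/L) dx = L³·(1/6 − 1/(4n²π²)); higher powers xᵏ the same way, integrating xᵏ·cos(2nπx/L) by parts.
⟨V⟩ = 0.74602.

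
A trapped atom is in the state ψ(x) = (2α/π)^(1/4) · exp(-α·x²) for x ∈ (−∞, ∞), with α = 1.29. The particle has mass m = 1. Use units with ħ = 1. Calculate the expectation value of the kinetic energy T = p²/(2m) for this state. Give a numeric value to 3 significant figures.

0.645

T = −(ħ²/2m) d²/dx², so ⟨T⟩ = −(ħ²/2m) ∫ ψ*·ψ'' dx; with m = 1.
Gaussian moments: ∫x^(2j)·e^(−2αx²) dx = (2j−1)!!/(4α)^j · √(π/(2α)), odd powers integrate to 0; here √(π/(2α)) = 1.1035. Derivatives: d/dx e^(−αx²) = −2αx·e^(−αx²), d²/dx² e^(−αx²) = (4α²x² − 2α)·e^(−αx²).
⟨T⟩ = 0.64500.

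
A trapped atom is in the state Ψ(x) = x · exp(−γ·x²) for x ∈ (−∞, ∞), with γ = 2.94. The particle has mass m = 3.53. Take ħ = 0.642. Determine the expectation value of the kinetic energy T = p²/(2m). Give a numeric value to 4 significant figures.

0.5149

T = −(ħ²/2m) d²/dx², so ⟨T⟩ = −(ħ²/2m) ∫ Ψ*·Ψ'' dx / ∫|Ψ|² dx; with m = 3.53.
Expand each integrand as polynomial × e^(−2γx²) and use ∫x^(2j)·e^(−2γx²) dx = (2j−1)!!/(4γ)^j · √(π/(2γ)), odd powers → 0; here √(π/(2γ)) = 0.73095. Differentiate with the product rule, d/dx e^(−γx²) = −2γx·e^(−γx²).
State is unnormalized: ∫|Ψ|² dx = 0.062155, and ∫Ψ*·(−ħ²/2m · Ψ'') dx = 0.032005, so ⟨T⟩ = 0.032005 / 0.062155.
⟨T⟩ = 0.51491.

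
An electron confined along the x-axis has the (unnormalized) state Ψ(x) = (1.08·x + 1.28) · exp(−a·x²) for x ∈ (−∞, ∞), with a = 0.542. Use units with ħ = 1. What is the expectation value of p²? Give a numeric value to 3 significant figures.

p² Ψ = −ħ² d²Ψ/dx²; ⟨p²⟩ = −ħ² ∫ Ψ*·Ψ'' dx / ∫|Ψ|² dx.
Expand each integrand as polynomial × e^(−2ax²) and use ∫x^(2j)·e^(−2ax²) dx = (2j−1)!!/(4a)^j · √(π/(2a)), odd powers → 0; here √(π/(2a)) = 1.7024. Differentiate with the product rule, d/dx e^(−ax²) = −2ax·e^(−ax²).
State is unnormalized: ∫|Ψ|² dx = 3.7051, and ∫Ψ*·(−ħ² Ψ'') dx = 3.0010, so ⟨p²⟩ = 3.0010 / 3.7051.
⟨p²⟩ = 0.80996.

0.810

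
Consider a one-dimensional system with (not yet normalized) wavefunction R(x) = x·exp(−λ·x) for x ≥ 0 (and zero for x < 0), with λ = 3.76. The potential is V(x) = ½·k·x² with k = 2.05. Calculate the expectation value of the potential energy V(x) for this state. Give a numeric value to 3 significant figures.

0.218

⟨V⟩ = ∫ V(x)·|R|² dx / ∫|R|² dx.
Every integrand reduces to terms xʲ·e^(−2λx) on [0, ∞); use ∫₀^∞ xʲ·e^(−2λx) dx = j!/(2λ)^(j+1).
State is unnormalized: ∫|R|² dx = 0.0047030, and ∫R*·V(x)·R dx = 0.0010229, so ⟨V⟩ = 0.0010229 / 0.0047030.
⟨V⟩ = 0.21751.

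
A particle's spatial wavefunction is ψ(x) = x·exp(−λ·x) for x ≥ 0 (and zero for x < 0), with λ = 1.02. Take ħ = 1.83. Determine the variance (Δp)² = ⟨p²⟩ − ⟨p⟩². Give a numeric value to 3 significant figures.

Compute ⟨p⟩ and ⟨p²⟩ separately; (Δp)² = ⟨p²⟩ − ⟨p⟩².
Differentiate x·exp(−λ·x) with the product rule; every integrand then reduces to terms xʲ·e^(−2λx) on [0, ∞), with ∫₀^∞ xʲ·e^(−2λx) dx = j!/(2λ)^(j+1).
Normalization: ∫|ψ|² dx = 0.23558.
⟨p⟩ = 0.0000 and ⟨p²⟩ = 3.4842.
(Δp)² = 3.4842 − (0.0000)² = 3.4842.

3.48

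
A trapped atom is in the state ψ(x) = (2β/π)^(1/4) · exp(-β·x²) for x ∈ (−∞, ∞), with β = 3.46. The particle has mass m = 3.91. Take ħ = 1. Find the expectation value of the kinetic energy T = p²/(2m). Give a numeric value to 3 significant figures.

T = −(ħ²/2m) d²/dx², so ⟨T⟩ = −(ħ²/2m) ∫ ψ*·ψ'' dx; with m = 3.91.
Gaussian moments: ∫x^(2j)·e^(−2βx²) dx = (2j−1)!!/(4β)^j · √(π/(2β)), odd powers integrate to 0; here √(π/(2β)) = 0.67379. Derivatives: d/dx e^(−βx²) = −2βx·e^(−βx²), d²/dx² e^(−βx²) = (4β²x² − 2β)·e^(−βx²).
⟨T⟩ = 0.44246.

0.442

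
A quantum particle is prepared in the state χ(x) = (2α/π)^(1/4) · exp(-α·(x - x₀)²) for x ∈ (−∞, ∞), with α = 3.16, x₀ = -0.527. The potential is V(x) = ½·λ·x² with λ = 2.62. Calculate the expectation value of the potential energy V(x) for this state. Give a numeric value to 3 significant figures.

0.467

⟨V⟩ = ∫ V(x)·|χ|² dx.
Gaussian moments (u = x − x₀): ∫u^(2j)·e^(−2αu²) du = (2j−1)!!/(4α)^j · √(π/(2α)), odd powers integrate to 0; here √(π/(2α)) = 0.70504.
⟨V⟩ = 0.46746.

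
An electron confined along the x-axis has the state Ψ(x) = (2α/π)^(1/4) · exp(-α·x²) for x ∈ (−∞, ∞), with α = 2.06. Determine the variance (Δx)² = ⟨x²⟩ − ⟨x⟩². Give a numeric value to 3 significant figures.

Compute ⟨x⟩ and ⟨x²⟩ separately, then (Δx)² = ⟨x²⟩ − ⟨x⟩².
Gaussian moments: ∫x^(2j)·e^(−2αx²) dx = (2j−1)!!/(4α)^j · √(π/(2α)), odd powers integrate to 0; here √(π/(2α)) = 0.87323.
⟨x⟩ = 0.0000 and ⟨x²⟩ = 0.12136.
(Δx)² = 0.12136 − (0.0000)² = 0.12136.

0.121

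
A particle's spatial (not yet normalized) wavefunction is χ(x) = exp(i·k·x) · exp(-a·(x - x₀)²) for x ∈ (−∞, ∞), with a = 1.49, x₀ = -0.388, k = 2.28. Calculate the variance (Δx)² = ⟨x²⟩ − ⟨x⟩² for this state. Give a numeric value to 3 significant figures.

Compute ⟨x⟩ and ⟨x²⟩ separately, then (Δx)² = ⟨x²⟩ − ⟨x⟩².
Gaussian moments (u = x − x₀): ∫u^(2j)·e^(−2au²) du = (2j−1)!!/(4a)^j · √(π/(2a)), odd powers integrate to 0; here √(π/(2a)) = 1.0268.
Normalization: ∫|χ|² dx = 1.0268.
⟨x⟩ = -0.38800 and ⟨x²⟩ = 0.31833.
(Δx)² = 0.31833 − (-0.38800)² = 0.16779.

0.168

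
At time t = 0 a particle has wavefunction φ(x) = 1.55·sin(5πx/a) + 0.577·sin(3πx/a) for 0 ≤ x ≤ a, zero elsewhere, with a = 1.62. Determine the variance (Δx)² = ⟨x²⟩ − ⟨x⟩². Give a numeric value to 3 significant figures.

0.294

Compute ⟨x⟩ and ⟨x²⟩ separately, then (Δx)² = ⟨x²⟩ − ⟨x⟩².
On 0 ≤ x ≤ a (j ≠ l): ∫sin²(jπx/a) dx = a/2, ∫sin(jπx/a)·sin(lπx/a) dx = 0; diagonal moments ∫x·sin²(jπx/a) dx = a²/4, ∫x²·sin²(jπx/a) dx = a³·(1/6 − 1/(4j²π²)); cross terms ∫x·sin(jπx/a)·sin(lπx/a) dx = 0 for j + l even and −4jla²/(π²(j² − l²)²) for j + l odd, ∫x²·sin(jπx/a)·sin(lπx/a) dx = (−1)^(j+l)·4jla³/(π²(j² − l²)²); higher powers the same way via product-to-sum and parts.
Normalization: ∫|φ|² dx = 2.2157.
⟨x⟩ = 0.81000 and ⟨x²⟩ = 0.94984.
(Δx)² = 0.94984 − (0.81000)² = 0.29374.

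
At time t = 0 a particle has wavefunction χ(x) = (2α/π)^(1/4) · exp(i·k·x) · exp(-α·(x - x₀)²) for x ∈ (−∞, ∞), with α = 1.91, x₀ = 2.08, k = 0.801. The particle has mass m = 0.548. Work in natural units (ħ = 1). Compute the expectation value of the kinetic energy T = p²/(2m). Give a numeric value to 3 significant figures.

2.33

T = −(ħ²/2m) d²/dx², so ⟨T⟩ = −(ħ²/2m) ∫ χ*·χ'' dx; with m = 0.548.
Gaussian moments (u = x − x₀): ∫u^(2j)·e^(−2αu²) du = (2j−1)!!/(4α)^j · √(π/(2α)), odd powers integrate to 0; here √(π/(2α)) = 0.90687. Derivatives: χ′ = (ik − 2αu)·χ, χ″ = ((ik − 2αu)² − 2α)·χ; the odd-in-u pieces drop out.
⟨T⟩ = 2.3281.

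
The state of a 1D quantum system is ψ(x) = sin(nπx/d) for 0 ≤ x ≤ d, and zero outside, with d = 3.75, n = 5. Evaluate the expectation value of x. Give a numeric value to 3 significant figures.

1.88

⟨x⟩ = ∫ x·|ψ|² dx / ∫|ψ|² dx (integrals over the domain).
With sin²θ = (1 − cos2θ)/2 on 0 ≤ x ≤ d: ∫sin²(nπx/d) dx = d/2, ∫x·sin²(nπx/d) dx = d²/4, ∫x²·sin²(nπx/d) dx = d³·(1/6 − 1/(4n²π²)); higher powers xᵏ the same way, integrating xᵏ·cos(2nπx/d) by parts.
State is unnormalized: ∫|ψ|² dx = 1.8750, and ∫ψ*·x·ψ dx = 3.5156, so ⟨x⟩ = 3.5156 / 1.8750.
⟨x⟩ = 1.8750.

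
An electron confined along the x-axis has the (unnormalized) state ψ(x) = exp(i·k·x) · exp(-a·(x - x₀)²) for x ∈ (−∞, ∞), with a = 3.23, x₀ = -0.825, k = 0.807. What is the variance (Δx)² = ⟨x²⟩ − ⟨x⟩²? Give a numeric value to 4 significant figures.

0.07740

Compute ⟨x⟩ and ⟨x²⟩ separately, then (Δx)² = ⟨x²⟩ − ⟨x⟩².
Gaussian moments (u = x − x₀): ∫u^(2j)·e^(−2au²) du = (2j−1)!!/(4a)^j · √(π/(2a)), odd powers integrate to 0; here √(π/(2a)) = 0.69736.
Normalization: ∫|ψ|² dx = 0.69736.
⟨x⟩ = -0.82500 and ⟨x²⟩ = 0.75802.
(Δx)² = 0.75802 − (-0.82500)² = 0.077399.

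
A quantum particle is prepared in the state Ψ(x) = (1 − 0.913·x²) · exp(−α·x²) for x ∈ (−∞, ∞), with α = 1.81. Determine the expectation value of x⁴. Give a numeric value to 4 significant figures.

0.02126

⟨x⁴⟩ = ∫ x⁴·|Ψ|² dx / ∫|Ψ|² dx (integrals over the domain).
Expand each integrand as polynomial × e^(−2αx²) and use ∫x^(2j)·e^(−2αx²) dx = (2j−1)!!/(4α)^j · √(π/(2α)), odd powers → 0; here √(π/(2α)) = 0.93158.
State is unnormalized: ∫|Ψ|² dx = 0.74107, and ∫Ψ*·x⁴·Ψ dx = 0.015757, so ⟨x⁴⟩ = 0.015757 / 0.74107.
⟨x⁴⟩ = 0.021263.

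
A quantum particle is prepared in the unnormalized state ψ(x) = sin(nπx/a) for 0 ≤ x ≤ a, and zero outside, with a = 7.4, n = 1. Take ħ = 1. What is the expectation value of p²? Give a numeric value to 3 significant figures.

p² ψ = −ħ² d²ψ/dx²; ⟨p²⟩ = −ħ² ∫ ψ*·ψ'' dx / ∫|ψ|² dx.
d/dx sin(nπx/a) = (nπ/a)·cos(nπx/a) and d²/dx² sin(nπx/a) = −(nπ/a)²·sin(nπx/a); on 0 ≤ x ≤ a, ∫sin²(nπx/a) dx = a/2 and ∫sin(nπx/a)·cos(nπx/a) dx = 0.
State is unnormalized: ∫|ψ|² dx = 3.7000, and ∫ψ*·(−ħ² ψ'') dx = 0.66687, so ⟨p²⟩ = 0.66687 / 3.7000.
⟨p²⟩ = 0.18023.

0.180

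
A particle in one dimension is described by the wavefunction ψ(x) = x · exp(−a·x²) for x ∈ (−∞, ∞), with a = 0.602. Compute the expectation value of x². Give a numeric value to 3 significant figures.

1.25

⟨x²⟩ = ∫ x²·|ψ|² dx / ∫|ψ|² dx (integrals over the domain).
Expand each integrand as polynomial × e^(−2ax²) and use ∫x^(2j)·e^(−2ax²) dx = (2j−1)!!/(4a)^j · √(π/(2a)), odd powers → 0; here √(π/(2a)) = 1.6153.
State is unnormalized: ∫|ψ|² dx = 0.67082, and ∫ψ*·x²·ψ dx = 0.83574, so ⟨x²⟩ = 0.83574 / 0.67082.
⟨x²⟩ = 1.2458.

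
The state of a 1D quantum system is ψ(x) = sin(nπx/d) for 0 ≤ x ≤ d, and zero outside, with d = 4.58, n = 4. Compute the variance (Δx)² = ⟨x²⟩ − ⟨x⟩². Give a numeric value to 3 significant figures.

Compute ⟨x⟩ and ⟨x²⟩ separately, then (Δx)² = ⟨x²⟩ − ⟨x⟩².
With sin²θ = (1 − cos2θ)/2 on 0 ≤ x ≤ d: ∫sin²(nπx/d) dx = d/2, ∫x·sin²(nπx/d) dx = d²/4, ∫x²·sin²(nπx/d) dx = d³·(1/6 − 1/(4n²π²)); higher powers xᵏ the same way, integrating xᵏ·cos(2nπx/d) by parts.
Normalization: ∫|ψ|² dx = 2.2900.
⟨x⟩ = 2.2900 and ⟨x²⟩ = 6.9257.
(Δx)² = 6.9257 − (2.2900)² = 1.6816.

1.68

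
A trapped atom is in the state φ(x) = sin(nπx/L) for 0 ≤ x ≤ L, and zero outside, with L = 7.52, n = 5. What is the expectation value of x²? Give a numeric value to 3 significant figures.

⟨x²⟩ = ∫ x²·|φ|² dx / ∫|φ|² dx (integrals over the domain).
With sin²θ = (1 − cos2θ)/2 on 0 ≤ x ≤ L: ∫sin²(nπx/L) dx = L/2, ∫x·sin²(nπx/L) dx = L²/4, ∫x²·sin²(nπx/L) dx = L³·(1/6 − 1/(4n²π²)); higher powers xᵏ the same way, integrating xᵏ·cos(2nπx/L) by parts.
State is unnormalized: ∫|φ|² dx = 3.7600, and ∫φ*·x²·φ dx = 70.446, so ⟨x²⟩ = 70.446 / 3.7600.
⟨x²⟩ = 18.736.

18.7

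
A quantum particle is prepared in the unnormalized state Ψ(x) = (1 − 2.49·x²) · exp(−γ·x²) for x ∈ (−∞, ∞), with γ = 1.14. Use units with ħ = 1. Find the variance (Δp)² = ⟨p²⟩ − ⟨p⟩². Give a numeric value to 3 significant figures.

Compute ⟨p⟩ and ⟨p²⟩ separately; (Δp)² = ⟨p²⟩ − ⟨p⟩².
Expand each integrand as polynomial × e^(−2γx²) and use ∫x^(2j)·e^(−2γx²) dx = (2j−1)!!/(4γ)^j · √(π/(2γ)), odd powers → 0; here √(π/(2γ)) = 1.1738. Differentiate with the product rule, d/dx e^(−γx²) = −2γx·e^(−γx²).
Normalization: ∫|Ψ|² dx = 0.94190.
⟨p⟩ = 0.0000 and ⟨p²⟩ = 5.9376.
(Δp)² = 5.9376 − (0.0000)² = 5.9376.

5.94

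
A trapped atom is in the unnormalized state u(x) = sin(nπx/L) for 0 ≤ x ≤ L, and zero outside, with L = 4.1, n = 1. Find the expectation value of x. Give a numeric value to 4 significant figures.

⟨x⟩ = ∫ x·|u|² dx / ∫|u|² dx (integrals over the domain).
With sin²θ = (1 − cos2θ)/2 on 0 ≤ x ≤ L: ∫sin²(nπx/L) dx = L/2, ∫x·sin²(nπx/L) dx = L²/4, ∫x²·sin²(nπx/L) dx = L³·(1/6 − 1/(4n²π²)); higher powers xᵏ the same way, integrating xᵏ·cos(2nπx/L) by parts.
State is unnormalized: ∫|u|² dx = 2.0500, and ∫u*·x·u dx = 4.2025, so ⟨x⟩ = 4.2025 / 2.0500.
⟨x⟩ = 2.0500.

2.050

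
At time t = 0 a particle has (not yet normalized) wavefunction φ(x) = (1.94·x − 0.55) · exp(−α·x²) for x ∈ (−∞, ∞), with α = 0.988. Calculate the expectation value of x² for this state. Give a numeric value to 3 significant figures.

0.637

⟨x²⟩ = ∫ x²·|φ|² dx / ∫|φ|² dx (integrals over the domain).
Expand each integrand as polynomial × e^(−2αx²) and use ∫x^(2j)·e^(−2αx²) dx = (2j−1)!!/(4α)^j · √(π/(2α)), odd powers → 0; here √(π/(2α)) = 1.2609.
State is unnormalized: ∫|φ|² dx = 1.5822, and ∫φ*·x²·φ dx = 1.0080, so ⟨x²⟩ = 1.0080 / 1.5822.
⟨x²⟩ = 0.63711.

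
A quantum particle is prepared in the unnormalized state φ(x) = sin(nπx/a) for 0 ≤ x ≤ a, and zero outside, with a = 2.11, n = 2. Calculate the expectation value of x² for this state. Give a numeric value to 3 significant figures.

⟨x²⟩ = ∫ x²·|φ|² dx / ∫|φ|² dx (integrals over the domain).
With sin²θ = (1 − cos2θ)/2 on 0 ≤ x ≤ a: ∫sin²(nπx/a) dx = a/2, ∫x·sin²(nπx/a) dx = a²/4, ∫x²·sin²(nπx/a) dx = a³·(1/6 − 1/(4n²π²)); higher powers xᵏ the same way, integrating xᵏ·cos(2nπx/a) by parts.
State is unnormalized: ∫|φ|² dx = 1.0550, and ∫φ*·x²·φ dx = 1.5062, so ⟨x²⟩ = 1.5062 / 1.0550.
⟨x²⟩ = 1.4276.

1.43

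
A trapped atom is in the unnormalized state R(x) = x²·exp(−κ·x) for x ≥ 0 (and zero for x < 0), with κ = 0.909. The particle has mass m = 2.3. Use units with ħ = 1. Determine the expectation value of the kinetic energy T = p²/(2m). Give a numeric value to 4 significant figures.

0.05988

T = −(ħ²/2m) d²/dx², so ⟨T⟩ = −(ħ²/2m) ∫ R*·R'' dx / ∫|R|² dx; with m = 2.3.
Differentiate x²·exp(−κ·x) with the product rule; every integrand then reduces to terms xʲ·e^(−2κx) on [0, ∞), with ∫₀^∞ xʲ·e^(−2κx) dx = j!/(2κ)^(j+1).
State is unnormalized: ∫|R|² dx = 1.2085, and ∫R*·(−ħ²/2m · R'') dx = 0.072359, so ⟨T⟩ = 0.072359 / 1.2085.
⟨T⟩ = 0.059875.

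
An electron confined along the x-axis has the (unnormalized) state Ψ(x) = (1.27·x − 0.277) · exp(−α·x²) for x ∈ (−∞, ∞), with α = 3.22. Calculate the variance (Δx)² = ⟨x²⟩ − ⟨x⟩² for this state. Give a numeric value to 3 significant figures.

Compute ⟨x⟩ and ⟨x²⟩ separately, then (Δx)² = ⟨x²⟩ − ⟨x⟩².
Expand each integrand as polynomial × e^(−2αx²) and use ∫x^(2j)·e^(−2αx²) dx = (2j−1)!!/(4α)^j · √(π/(2α)), odd powers → 0; here √(π/(2α)) = 0.69844.
Normalization: ∫|Ψ|² dx = 0.14105.
⟨x⟩ = -0.27049 and ⟨x²⟩ = 0.17392.
(Δx)² = 0.17392 − (-0.27049)² = 0.10076.

0.101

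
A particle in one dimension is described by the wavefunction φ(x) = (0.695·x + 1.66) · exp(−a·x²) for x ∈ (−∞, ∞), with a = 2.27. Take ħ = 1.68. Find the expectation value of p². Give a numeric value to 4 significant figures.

6.650

p² φ = −ħ² d²φ/dx²; ⟨p²⟩ = −ħ² ∫ φ*·φ'' dx / ∫|φ|² dx.
Expand each integrand as polynomial × e^(−2ax²) and use ∫x^(2j)·e^(−2ax²) dx = (2j−1)!!/(4a)^j · √(π/(2a)), odd powers → 0; here √(π/(2a)) = 0.83185. Differentiate with the product rule, d/dx e^(−ax²) = −2ax·e^(−ax²).
State is unnormalized: ∫|φ|² dx = 2.3365, and ∫φ*·(−ħ² φ'') dx = 15.537, so ⟨p²⟩ = 15.537 / 2.3365.
⟨p²⟩ = 6.6495.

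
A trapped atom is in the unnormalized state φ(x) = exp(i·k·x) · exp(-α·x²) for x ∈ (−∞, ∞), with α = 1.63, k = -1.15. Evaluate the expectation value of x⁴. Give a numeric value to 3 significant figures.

⟨x⁴⟩ = ∫ x⁴·|φ|² dx / ∫|φ|² dx (integrals over the domain).
Gaussian moments: ∫x^(2j)·e^(−2αx²) dx = (2j−1)!!/(4α)^j · √(π/(2α)), odd powers integrate to 0; here √(π/(2α)) = 0.98167.
State is unnormalized: ∫|φ|² dx = 0.98167, and ∫φ*·x⁴·φ dx = 0.069277, so ⟨x⁴⟩ = 0.069277 / 0.98167.
⟨x⁴⟩ = 0.070571.

0.0706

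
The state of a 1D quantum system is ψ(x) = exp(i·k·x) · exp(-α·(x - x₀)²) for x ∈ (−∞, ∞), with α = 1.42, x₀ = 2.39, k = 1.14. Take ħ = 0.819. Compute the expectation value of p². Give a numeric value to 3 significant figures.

1.82

p² ψ = −ħ² d²ψ/dx²; ⟨p²⟩ = −ħ² ∫ ψ*·ψ'' dx / ∫|ψ|² dx.
Gaussian moments (u = x − x₀): ∫u^(2j)·e^(−2αu²) du = (2j−1)!!/(4α)^j · √(π/(2α)), odd powers integrate to 0; here √(π/(2α)) = 1.0518. Derivatives: ψ′ = (ik − 2αu)·ψ, ψ″ = ((ik − 2αu)² − 2α)·ψ; the odd-in-u pieces drop out.
State is unnormalized: ∫|ψ|² dx = 1.0518, and ∫ψ*·(−ħ² ψ'') dx = 1.9186, so ⟨p²⟩ = 1.9186 / 1.0518.
⟨p²⟩ = 1.8242.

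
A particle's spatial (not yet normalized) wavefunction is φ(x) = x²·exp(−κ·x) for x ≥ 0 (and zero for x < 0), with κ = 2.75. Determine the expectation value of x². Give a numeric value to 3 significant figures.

0.992

⟨x²⟩ = ∫ x²·|φ|² dx / ∫|φ|² dx (integrals over the domain).
Every integrand reduces to terms xʲ·e^(−2κx) on [0, ∞); use ∫₀^∞ xʲ·e^(−2κx) dx = j!/(2κ)^(j+1).
State is unnormalized: ∫|φ|² dx = 0.0047687, and ∫φ*·x²·φ dx = 0.0047293, so ⟨x²⟩ = 0.0047293 / 0.0047687.
⟨x²⟩ = 0.99174.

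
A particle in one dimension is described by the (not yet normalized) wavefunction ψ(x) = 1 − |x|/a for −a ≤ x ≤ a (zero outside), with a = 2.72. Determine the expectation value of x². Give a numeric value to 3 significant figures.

0.740

⟨x²⟩ = ∫ x²·|ψ|² dx / ∫|ψ|² dx (integrals over the domain).
ψ is even, so ∫ over [−a, a] = 2∫₀ᵃ with ψ = 1 − x/a there: ∫₀ᵃ (1 − x/a)² dx = a/3, ∫₀ᵃ x²(1 − x/a)² dx = a³/30, ∫₀ᵃ x⁴(1 − x/a)² dx = a⁵/105.
State is unnormalized: ∫|ψ|² dx = 1.8133, and ∫ψ*·x²·ψ dx = 1.3416, so ⟨x²⟩ = 1.3416 / 1.8133.
⟨x²⟩ = 0.73984.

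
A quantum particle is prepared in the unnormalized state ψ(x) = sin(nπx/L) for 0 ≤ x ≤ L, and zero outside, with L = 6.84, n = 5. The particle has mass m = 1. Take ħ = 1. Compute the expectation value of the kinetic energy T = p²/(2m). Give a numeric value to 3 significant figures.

T = −(ħ²/2m) d²/dx², so ⟨T⟩ = −(ħ²/2m) ∫ ψ*·ψ'' dx / ∫|ψ|² dx; with m = 1.
d/dx sin(nπx/L) = (nπ/L)·cos(nπx/L) and d²/dx² sin(nπx/L) = −(nπ/L)²·sin(nπx/L); on 0 ≤ x ≤ L, ∫sin²(nπx/L) dx = L/2 and ∫sin(nπx/L)·cos(nπx/L) dx = 0.
State is unnormalized: ∫|ψ|² dx = 3.4200, and ∫ψ*·(−ħ²/2m · ψ'') dx = 9.0183, so ⟨T⟩ = 9.0183 / 3.4200.
⟨T⟩ = 2.6369.

2.64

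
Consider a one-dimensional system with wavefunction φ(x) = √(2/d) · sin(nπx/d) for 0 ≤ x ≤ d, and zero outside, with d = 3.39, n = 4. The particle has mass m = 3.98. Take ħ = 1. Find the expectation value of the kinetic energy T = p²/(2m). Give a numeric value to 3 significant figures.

T = −(ħ²/2m) d²/dx², so ⟨T⟩ = −(ħ²/2m) ∫ φ*·φ'' dx; with m = 3.98.
d/dx sin(nπx/d) = (nπ/d)·cos(nπx/d) and d²/dx² sin(nπx/d) = −(nπ/d)²·sin(nπx/d); on 0 ≤ x ≤ d, ∫sin²(nπx/d) dx = d/2 and ∫sin(nπx/d)·cos(nπx/d) dx = 0.
⟨T⟩ = 1.7263.

1.73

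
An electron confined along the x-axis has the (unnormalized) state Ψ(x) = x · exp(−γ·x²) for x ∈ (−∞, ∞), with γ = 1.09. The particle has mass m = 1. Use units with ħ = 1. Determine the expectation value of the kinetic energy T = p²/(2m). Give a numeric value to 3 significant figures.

T = −(ħ²/2m) d²/dx², so ⟨T⟩ = −(ħ²/2m) ∫ Ψ*·Ψ'' dx / ∫|Ψ|² dx; with m = 1.
Expand each integrand as polynomial × e^(−2γx²) and use ∫x^(2j)·e^(−2γx²) dx = (2j−1)!!/(4γ)^j · √(π/(2γ)), odd powers → 0; here √(π/(2γ)) = 1.2005. Differentiate with the product rule, d/dx e^(−γx²) = −2γx·e^(−γx²).
State is unnormalized: ∫|Ψ|² dx = 0.27533, and ∫Ψ*·(−ħ²/2m · Ψ'') dx = 0.45017, so ⟨T⟩ = 0.45017 / 0.27533.
⟨T⟩ = 1.6350.

1.64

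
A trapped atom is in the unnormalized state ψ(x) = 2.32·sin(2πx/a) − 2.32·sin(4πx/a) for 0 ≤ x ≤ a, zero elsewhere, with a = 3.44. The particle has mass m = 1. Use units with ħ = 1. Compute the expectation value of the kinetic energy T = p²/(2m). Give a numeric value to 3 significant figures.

4.17

T = −(ħ²/2m) d²/dx², so ⟨T⟩ = −(ħ²/2m) ∫ ψ*·ψ'' dx / ∫|ψ|² dx; with m = 1.
d²/dx² sin(jπx/a) = −(jπ/a)²·sin(jπx/a); on 0 ≤ x ≤ a, ∫sin²(jπx/a) dx = a/2 and ∫sin(jπx/a)·sin(lπx/a) dx = 0 for j ≠ l, so only diagonal terms survive in ∫|ψ|² and ∫ψ·ψ″; ∫ψ·ψ′ dx = [ψ²/2] between the walls = 0.
State is unnormalized: ∫|ψ|² dx = 18.515, and ∫ψ*·(−ħ²/2m · ψ'') dx = 77.212, so ⟨T⟩ = 77.212 / 18.515.
⟨T⟩ = 4.1702.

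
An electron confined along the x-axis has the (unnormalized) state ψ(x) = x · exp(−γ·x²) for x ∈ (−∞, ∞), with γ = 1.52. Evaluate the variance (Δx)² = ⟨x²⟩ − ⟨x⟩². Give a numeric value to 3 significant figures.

Compute ⟨x⟩ and ⟨x²⟩ separately, then (Δx)² = ⟨x²⟩ − ⟨x⟩².
Expand each integrand as polynomial × e^(−2γx²) and use ∫x^(2j)·e^(−2γx²) dx = (2j−1)!!/(4γ)^j · √(π/(2γ)), odd powers → 0; here √(π/(2γ)) = 1.0166.
Normalization: ∫|ψ|² dx = 0.16720.
⟨x⟩ = 0.0000 and ⟨x²⟩ = 0.49342.
(Δx)² = 0.49342 − (0.0000)² = 0.49342.

0.493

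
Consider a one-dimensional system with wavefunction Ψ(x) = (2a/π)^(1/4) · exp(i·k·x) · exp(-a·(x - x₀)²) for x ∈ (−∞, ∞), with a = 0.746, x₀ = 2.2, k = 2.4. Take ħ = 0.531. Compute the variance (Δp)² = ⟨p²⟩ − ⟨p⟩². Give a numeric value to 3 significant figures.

Compute ⟨p⟩ and ⟨p²⟩ separately; (Δp)² = ⟨p²⟩ − ⟨p⟩².
Gaussian moments (u = x − x₀): ∫u^(2j)·e^(−2au²) du = (2j−1)!!/(4a)^j · √(π/(2a)), odd powers integrate to 0; here √(π/(2a)) = 1.4511. Derivatives: Ψ′ = (ik − 2au)·Ψ, Ψ″ = ((ik − 2au)² − 2a)·Ψ; the odd-in-u pieces drop out.
⟨p⟩ = 1.2744 and ⟨p²⟩ = 1.8344.
(Δp)² = 1.8344 − (1.2744)² = 0.21034.

0.210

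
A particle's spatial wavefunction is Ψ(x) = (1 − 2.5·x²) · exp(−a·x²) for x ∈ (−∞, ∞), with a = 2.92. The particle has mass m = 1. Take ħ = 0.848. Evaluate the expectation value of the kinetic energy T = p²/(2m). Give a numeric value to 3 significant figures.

T = −(ħ²/2m) d²/dx², so ⟨T⟩ = −(ħ²/2m) ∫ Ψ*·Ψ'' dx / ∫|Ψ|² dx; with m = 1.
Expand each integrand as polynomial × e^(−2ax²) and use ∫x^(2j)·e^(−2ax²) dx = (2j−1)!!/(4a)^j · √(π/(2a)), odd powers → 0; here √(π/(2a)) = 0.73345. Differentiate with the product rule, d/dx e^(−ax²) = −2ax·e^(−ax²).
State is unnormalized: ∫|Ψ|² dx = 0.52028, and ∫Ψ*·(−ħ²/2m · Ψ'') dx = 1.3466, so ⟨T⟩ = 1.3466 / 0.52028.
⟨T⟩ = 2.5883.

2.59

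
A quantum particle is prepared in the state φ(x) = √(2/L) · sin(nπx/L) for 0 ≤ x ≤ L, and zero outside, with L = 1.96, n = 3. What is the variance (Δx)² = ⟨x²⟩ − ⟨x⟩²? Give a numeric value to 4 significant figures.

Compute ⟨x⟩ and ⟨x²⟩ separately, then (Δx)² = ⟨x²⟩ − ⟨x⟩².
With sin²θ = (1 − cos2θ)/2 on 0 ≤ x ≤ L: ∫sin²(nπx/L) dx = L/2, ∫x·sin²(nπx/L) dx = L²/4, ∫x²·sin²(nπx/L) dx = L³·(1/6 − 1/(4n²π²)); higher powers xᵏ the same way, integrating xᵏ·cos(2nπx/L) by parts.
⟨x⟩ = 0.98000 and ⟨x²⟩ = 1.2589.
(Δx)² = 1.2589 − (0.98000)² = 0.29851.

0.2985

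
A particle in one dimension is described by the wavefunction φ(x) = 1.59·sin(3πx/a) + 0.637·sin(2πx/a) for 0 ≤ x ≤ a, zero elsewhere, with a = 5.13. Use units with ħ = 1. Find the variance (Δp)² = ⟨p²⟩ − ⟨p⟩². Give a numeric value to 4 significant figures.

3.116

Compute ⟨p⟩ and ⟨p²⟩ separately; (Δp)² = ⟨p²⟩ − ⟨p⟩².
d²/dx² sin(jπx/a) = −(jπ/a)²·sin(jπx/a); on 0 ≤ x ≤ a, ∫sin²(jπx/a) dx = a/2 and ∫sin(jπx/a)·sin(lπx/a) dx = 0 for j ≠ l, so only diagonal terms survive in ∫|φ|² and ∫φ·φ″; ∫φ·φ′ dx = [φ²/2] between the walls = 0.
Normalization: ∫|φ|² dx = 7.5254.
⟨p⟩ = 0.0000 and ⟨p²⟩ = 3.1159.
(Δp)² = 3.1159 − (0.0000)² = 3.1159.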